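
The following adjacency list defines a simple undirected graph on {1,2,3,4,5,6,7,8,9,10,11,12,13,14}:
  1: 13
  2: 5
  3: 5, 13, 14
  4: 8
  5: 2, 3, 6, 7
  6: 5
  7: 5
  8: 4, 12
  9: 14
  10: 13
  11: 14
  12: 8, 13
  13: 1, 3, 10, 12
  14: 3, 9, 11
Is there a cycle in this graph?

No

The graph has 14 vertices, 13 edges, and 1 connected component.
A forest on 14 vertices with 1 component has exactly 13 edges, which matches — so no cycle.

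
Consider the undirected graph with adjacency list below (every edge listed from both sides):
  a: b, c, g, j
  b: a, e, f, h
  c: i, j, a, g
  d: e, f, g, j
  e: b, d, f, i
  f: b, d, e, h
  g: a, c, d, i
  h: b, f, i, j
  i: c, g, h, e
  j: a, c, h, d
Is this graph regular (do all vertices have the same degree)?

Yes

Degrees: a:4, b:4, c:4, d:4, e:4, f:4, g:4, h:4, i:4, j:4
Every vertex has degree 4, so the graph is 4-regular.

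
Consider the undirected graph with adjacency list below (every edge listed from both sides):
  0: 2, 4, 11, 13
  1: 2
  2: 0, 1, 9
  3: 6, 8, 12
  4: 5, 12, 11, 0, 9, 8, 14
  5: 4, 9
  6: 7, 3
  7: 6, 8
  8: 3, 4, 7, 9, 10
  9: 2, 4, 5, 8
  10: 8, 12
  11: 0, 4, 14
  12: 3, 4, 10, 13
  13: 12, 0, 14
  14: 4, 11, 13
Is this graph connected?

Yes

A breadth-first search from 0 visits 0, 4, 13, 11, 2, 5, 8, 12, 9, 14, 1, 10, 7, 3, 6 — all 15 vertices — so the graph is connected.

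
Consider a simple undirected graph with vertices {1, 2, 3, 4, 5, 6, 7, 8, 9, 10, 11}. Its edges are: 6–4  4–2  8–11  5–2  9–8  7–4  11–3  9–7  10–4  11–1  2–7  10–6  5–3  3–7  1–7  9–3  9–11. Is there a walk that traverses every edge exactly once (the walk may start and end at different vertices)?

Degrees: 1:2, 2:3, 3:4, 4:4, 5:2, 6:2, 7:5, 8:2, 9:4, 10:2, 11:4
Odd-degree vertices: 2, 7 (2 total).
The non-isolated vertices are connected and exactly 2 have odd degree, so an Eulerian trail exists (from 2 to 7).

Yes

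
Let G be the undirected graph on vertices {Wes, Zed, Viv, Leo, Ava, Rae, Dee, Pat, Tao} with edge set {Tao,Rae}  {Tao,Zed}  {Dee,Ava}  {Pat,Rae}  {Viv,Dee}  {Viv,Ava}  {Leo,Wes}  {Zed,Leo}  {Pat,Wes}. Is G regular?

Yes

Degrees: Wes:2, Zed:2, Viv:2, Leo:2, Ava:2, Rae:2, Dee:2, Pat:2, Tao:2
All degrees equal 2; the graph is regular.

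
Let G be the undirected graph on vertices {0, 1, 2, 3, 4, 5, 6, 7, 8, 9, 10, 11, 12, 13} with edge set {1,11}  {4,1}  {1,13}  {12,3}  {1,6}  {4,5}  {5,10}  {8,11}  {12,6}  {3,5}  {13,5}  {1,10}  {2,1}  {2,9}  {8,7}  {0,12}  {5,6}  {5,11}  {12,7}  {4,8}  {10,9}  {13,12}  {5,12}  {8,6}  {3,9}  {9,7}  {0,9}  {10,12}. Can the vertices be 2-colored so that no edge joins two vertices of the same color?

No

The cycle 5-12-13-5 has length 3, which is odd, so the graph is not bipartite.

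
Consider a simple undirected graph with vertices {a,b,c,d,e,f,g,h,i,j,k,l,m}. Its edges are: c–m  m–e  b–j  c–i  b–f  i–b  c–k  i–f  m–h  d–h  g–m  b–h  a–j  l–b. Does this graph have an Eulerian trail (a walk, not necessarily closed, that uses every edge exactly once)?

Degrees: a:1, b:5, c:3, d:1, e:1, f:2, g:1, h:3, i:3, j:2, k:1, l:1, m:4
Odd-degree vertices: a, b, c, d, e, g, h, i, k, l (10 total).
With 10 odd-degree vertices (more than two), no single trail can use every edge.

No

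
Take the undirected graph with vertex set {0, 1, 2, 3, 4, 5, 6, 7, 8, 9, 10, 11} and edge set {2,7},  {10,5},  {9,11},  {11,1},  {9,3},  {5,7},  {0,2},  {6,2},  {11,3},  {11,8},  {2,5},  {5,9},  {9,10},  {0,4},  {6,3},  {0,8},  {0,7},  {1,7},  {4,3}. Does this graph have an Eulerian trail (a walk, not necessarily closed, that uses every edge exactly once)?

Degrees: 0:4, 1:2, 2:4, 3:4, 4:2, 5:4, 6:2, 7:4, 8:2, 9:4, 10:2, 11:4
Odd-degree vertices: none (0 total).
With 0 odd-degree vertices and all edges in one connected piece, an Eulerian trail exists.

Yes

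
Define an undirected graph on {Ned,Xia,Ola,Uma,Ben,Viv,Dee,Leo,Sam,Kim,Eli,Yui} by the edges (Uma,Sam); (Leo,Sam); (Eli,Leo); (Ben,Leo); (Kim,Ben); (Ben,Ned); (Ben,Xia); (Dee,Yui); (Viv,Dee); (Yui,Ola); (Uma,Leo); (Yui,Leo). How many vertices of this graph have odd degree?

Degrees: Ned:1, Xia:1, Ola:1, Uma:2, Ben:4, Viv:1, Dee:2, Leo:5, Sam:2, Kim:1, Eli:1, Yui:3
Odd-degree vertices: Ned, Xia, Ola, Viv, Leo, Kim, Eli, Yui.

8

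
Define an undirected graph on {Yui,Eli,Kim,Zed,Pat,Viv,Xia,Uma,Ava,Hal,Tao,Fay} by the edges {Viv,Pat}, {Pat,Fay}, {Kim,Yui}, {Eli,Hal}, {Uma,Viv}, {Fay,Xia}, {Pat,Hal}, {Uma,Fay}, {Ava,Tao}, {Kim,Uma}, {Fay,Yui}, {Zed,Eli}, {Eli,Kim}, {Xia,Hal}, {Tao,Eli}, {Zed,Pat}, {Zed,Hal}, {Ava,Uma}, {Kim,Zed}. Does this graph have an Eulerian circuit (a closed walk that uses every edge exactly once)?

Degrees: Yui:2, Eli:4, Kim:4, Zed:4, Pat:4, Viv:2, Xia:2, Uma:4, Ava:2, Hal:4, Tao:2, Fay:4
All degrees are even and the non-isolated vertices are connected — an Eulerian circuit exists.

Yes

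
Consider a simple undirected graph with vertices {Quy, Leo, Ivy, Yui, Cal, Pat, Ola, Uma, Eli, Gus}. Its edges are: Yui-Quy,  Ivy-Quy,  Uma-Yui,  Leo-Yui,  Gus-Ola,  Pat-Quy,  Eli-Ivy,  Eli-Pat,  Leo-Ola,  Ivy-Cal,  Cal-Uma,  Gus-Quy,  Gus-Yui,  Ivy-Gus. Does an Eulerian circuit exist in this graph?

Degrees: Quy:4, Leo:2, Ivy:4, Yui:4, Cal:2, Pat:2, Ola:2, Uma:2, Eli:2, Gus:4
All degrees are even and the non-isolated vertices are connected — an Eulerian circuit exists.

Yes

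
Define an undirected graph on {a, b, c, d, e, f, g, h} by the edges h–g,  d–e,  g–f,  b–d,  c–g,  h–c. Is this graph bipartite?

No

The cycle g-c-h-g has length 3, which is odd, so the graph is not bipartite.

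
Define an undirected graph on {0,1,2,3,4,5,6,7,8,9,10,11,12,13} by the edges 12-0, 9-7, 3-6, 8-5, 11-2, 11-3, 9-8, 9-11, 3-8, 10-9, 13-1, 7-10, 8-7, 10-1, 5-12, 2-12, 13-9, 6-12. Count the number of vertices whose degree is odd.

Degrees: 0:1, 1:2, 2:2, 3:3, 4:0, 5:2, 6:2, 7:3, 8:4, 9:5, 10:3, 11:3, 12:4, 13:2
Odd-degree vertices: 0, 3, 7, 9, 10, 11.

6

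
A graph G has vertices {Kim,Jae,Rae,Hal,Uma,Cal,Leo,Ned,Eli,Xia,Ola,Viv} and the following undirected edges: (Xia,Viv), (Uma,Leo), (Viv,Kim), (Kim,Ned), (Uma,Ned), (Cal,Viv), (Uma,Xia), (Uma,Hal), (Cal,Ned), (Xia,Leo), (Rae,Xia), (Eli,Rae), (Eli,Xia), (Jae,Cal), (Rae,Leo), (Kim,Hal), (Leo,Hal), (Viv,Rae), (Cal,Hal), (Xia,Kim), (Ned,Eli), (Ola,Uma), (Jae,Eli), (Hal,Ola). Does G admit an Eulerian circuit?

Degrees: Kim:4, Jae:2, Rae:4, Hal:5, Uma:5, Cal:4, Leo:4, Ned:4, Eli:4, Xia:6, Ola:2, Viv:4
Vertices with odd degree: Hal, Uma. An Eulerian circuit requires all degrees even.

No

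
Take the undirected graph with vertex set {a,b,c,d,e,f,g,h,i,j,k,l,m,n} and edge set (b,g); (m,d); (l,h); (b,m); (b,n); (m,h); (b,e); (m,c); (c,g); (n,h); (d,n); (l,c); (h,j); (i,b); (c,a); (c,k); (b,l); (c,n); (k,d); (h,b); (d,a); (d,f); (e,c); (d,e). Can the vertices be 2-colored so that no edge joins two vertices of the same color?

No

b-h-n-b is an odd cycle (length 3), and a bipartite graph can contain only even cycles.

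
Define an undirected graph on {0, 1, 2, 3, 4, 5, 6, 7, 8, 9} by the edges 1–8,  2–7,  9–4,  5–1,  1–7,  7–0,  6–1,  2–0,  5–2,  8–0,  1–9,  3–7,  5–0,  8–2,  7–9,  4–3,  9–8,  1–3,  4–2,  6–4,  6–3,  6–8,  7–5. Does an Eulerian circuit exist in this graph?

Degrees: 0:4, 1:6, 2:5, 3:4, 4:4, 5:4, 6:4, 7:6, 8:5, 9:4
Vertices with odd degree: 2, 8. An Eulerian circuit requires all degrees even.

No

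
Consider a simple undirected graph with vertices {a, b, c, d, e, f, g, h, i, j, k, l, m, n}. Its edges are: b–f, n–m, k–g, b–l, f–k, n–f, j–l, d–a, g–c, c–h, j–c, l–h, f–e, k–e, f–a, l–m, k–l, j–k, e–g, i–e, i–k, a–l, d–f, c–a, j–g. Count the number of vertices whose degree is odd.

0

Degrees: a:4, b:2, c:4, d:2, e:4, f:6, g:4, h:2, i:2, j:4, k:6, l:6, m:2, n:2
Odd-degree vertices: none.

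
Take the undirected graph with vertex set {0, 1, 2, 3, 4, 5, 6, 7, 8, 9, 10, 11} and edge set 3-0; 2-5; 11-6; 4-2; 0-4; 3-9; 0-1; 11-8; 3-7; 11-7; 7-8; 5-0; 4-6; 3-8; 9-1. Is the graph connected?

Component: {10}
Component: {0, 1, 2, 3, 4, 5, 6, 7, 8, 9, 11}
No edge joins these 2 groups, so the graph is disconnected.

No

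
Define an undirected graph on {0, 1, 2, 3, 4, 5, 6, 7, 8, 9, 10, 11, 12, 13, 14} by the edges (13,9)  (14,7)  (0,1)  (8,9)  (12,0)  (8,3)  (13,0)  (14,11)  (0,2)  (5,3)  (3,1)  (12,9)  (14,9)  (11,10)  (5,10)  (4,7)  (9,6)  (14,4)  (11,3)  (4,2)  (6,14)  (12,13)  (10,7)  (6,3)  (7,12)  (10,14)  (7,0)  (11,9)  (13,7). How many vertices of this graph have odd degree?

Degrees: 0:5, 1:2, 2:2, 3:5, 4:3, 5:2, 6:3, 7:6, 8:2, 9:6, 10:4, 11:4, 12:4, 13:4, 14:6
Odd-degree vertices: 0, 3, 4, 6.

4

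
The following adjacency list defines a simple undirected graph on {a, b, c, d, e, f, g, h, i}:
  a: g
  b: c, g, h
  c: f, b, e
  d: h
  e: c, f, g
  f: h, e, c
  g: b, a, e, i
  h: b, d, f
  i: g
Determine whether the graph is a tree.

|V| = 9, |E| = 11.
A tree on 9 vertices has exactly 8 edges; this graph has 11, so it contains a cycle and is not a tree.

No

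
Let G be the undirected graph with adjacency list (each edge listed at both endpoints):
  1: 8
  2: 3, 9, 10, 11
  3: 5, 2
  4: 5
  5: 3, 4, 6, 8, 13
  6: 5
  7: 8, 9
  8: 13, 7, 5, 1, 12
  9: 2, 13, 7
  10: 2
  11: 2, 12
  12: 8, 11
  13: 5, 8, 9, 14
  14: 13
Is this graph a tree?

The graph has 14 vertices and 17 edges.
A tree on 14 vertices has exactly 13 edges; this graph has 17, so it contains a cycle and is not a tree.

No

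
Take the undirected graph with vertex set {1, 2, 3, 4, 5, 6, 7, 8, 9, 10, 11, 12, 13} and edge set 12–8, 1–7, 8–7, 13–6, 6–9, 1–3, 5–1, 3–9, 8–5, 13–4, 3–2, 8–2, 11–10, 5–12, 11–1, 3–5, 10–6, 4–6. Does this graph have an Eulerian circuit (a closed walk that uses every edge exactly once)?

Degrees: 1:4, 2:2, 3:4, 4:2, 5:4, 6:4, 7:2, 8:4, 9:2, 10:2, 11:2, 12:2, 13:2
Every vertex has even degree and the edges form a single connected piece, so an Eulerian circuit exists.

Yes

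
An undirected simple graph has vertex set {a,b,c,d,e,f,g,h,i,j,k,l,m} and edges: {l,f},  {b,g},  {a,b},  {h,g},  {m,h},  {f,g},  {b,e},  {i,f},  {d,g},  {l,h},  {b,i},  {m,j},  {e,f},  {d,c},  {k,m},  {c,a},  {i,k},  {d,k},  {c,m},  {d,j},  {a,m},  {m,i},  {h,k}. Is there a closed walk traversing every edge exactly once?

Degrees: a:3, b:4, c:3, d:4, e:2, f:4, g:4, h:4, i:4, j:2, k:4, l:2, m:6
a, c have odd degree; an Eulerian circuit needs every degree to be even, so none exists.

No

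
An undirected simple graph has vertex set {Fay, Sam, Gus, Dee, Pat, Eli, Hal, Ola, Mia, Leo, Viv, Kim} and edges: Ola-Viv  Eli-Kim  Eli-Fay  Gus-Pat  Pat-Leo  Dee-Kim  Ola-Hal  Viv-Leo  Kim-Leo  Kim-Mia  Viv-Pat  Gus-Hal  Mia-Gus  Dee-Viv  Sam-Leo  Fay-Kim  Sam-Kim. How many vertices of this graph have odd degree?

2

Degrees: Fay:2, Sam:2, Gus:3, Dee:2, Pat:3, Eli:2, Hal:2, Ola:2, Mia:2, Leo:4, Viv:4, Kim:6
Odd-degree vertices: Gus, Pat.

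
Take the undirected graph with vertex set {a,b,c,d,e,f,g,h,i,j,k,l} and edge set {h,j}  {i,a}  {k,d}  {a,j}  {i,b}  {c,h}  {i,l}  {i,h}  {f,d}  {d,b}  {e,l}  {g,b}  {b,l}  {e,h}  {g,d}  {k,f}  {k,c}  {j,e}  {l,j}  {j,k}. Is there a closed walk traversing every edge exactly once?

Degrees: a:2, b:4, c:2, d:4, e:3, f:2, g:2, h:4, i:4, j:5, k:4, l:4
e, j have odd degree; an Eulerian circuit needs every degree to be even, so none exists.

No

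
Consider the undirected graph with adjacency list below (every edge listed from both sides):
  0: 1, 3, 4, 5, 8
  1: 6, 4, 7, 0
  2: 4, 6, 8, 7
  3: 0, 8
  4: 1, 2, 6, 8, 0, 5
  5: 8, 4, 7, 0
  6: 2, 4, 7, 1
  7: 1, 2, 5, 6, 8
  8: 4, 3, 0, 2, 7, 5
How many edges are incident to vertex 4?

Neighbors of 4: 0, 1, 2, 5, 6, 8.

6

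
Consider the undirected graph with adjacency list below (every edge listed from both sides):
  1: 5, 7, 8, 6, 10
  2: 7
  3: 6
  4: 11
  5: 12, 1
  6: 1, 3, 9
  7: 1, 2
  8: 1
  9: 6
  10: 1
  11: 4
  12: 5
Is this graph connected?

No

Component: {4, 11}
Component: {1, 2, 3, 5, 6, 7, 8, 9, 10, 12}
No edge joins these 2 groups, so the graph is disconnected.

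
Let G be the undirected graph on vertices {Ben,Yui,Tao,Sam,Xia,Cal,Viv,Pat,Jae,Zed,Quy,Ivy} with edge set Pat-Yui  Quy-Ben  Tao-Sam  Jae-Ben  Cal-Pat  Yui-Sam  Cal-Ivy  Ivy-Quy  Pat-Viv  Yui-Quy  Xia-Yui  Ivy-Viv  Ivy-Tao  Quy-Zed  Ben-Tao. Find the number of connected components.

1

Component: {Ben, Yui, Tao, Sam, Xia, Cal, Viv, Pat, Jae, Zed, Quy, Ivy}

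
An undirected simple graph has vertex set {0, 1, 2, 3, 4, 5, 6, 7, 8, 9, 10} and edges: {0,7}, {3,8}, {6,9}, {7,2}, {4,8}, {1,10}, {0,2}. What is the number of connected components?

5

Component: {5}
Component: {1, 10}
Component: {6, 9}
Component: {0, 2, 7}
Component: {3, 4, 8}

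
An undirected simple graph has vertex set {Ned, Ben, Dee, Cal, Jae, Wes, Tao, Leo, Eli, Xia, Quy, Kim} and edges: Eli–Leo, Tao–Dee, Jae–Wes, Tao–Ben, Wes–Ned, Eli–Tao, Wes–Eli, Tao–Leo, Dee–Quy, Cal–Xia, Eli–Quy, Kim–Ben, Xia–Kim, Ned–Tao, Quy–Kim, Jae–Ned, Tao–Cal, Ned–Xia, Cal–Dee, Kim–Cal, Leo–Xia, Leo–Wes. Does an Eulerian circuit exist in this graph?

No

Degrees: Ned:4, Ben:2, Dee:3, Cal:4, Jae:2, Wes:4, Tao:6, Leo:4, Eli:4, Xia:4, Quy:3, Kim:4
Dee, Quy have odd degree; an Eulerian circuit needs every degree to be even, so none exists.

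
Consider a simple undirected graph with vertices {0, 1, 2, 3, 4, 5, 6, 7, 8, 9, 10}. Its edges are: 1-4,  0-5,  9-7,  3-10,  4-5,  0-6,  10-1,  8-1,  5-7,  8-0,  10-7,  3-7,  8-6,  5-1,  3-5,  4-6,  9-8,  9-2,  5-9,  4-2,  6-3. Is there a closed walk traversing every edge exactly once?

Degrees: 0:3, 1:4, 2:2, 3:4, 4:4, 5:6, 6:4, 7:4, 8:4, 9:4, 10:3
0, 10 have odd degree; an Eulerian circuit needs every degree to be even, so none exists.

No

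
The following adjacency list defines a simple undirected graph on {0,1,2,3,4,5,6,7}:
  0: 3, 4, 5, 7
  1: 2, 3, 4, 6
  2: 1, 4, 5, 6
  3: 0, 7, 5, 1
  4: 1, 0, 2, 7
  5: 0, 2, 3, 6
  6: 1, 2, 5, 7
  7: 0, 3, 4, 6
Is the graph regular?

Yes

Degrees: 0:4, 1:4, 2:4, 3:4, 4:4, 5:4, 6:4, 7:4
All degrees equal 4; the graph is regular.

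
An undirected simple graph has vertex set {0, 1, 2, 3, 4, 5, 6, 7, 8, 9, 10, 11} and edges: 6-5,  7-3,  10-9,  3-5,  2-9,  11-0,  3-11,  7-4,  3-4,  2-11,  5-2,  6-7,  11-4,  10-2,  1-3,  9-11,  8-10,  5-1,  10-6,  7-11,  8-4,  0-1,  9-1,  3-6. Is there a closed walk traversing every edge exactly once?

Degrees: 0:2, 1:4, 2:4, 3:6, 4:4, 5:4, 6:4, 7:4, 8:2, 9:4, 10:4, 11:6
Every vertex has even degree and the edges form a single connected piece, so an Eulerian circuit exists.

Yes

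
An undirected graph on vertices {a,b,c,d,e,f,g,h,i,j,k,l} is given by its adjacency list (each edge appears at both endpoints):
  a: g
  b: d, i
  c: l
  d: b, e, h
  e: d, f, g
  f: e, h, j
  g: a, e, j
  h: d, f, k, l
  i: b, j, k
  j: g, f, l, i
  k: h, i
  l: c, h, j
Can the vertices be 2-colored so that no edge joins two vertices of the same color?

No

k-i-b-d-h-k is an odd cycle (length 5), and a bipartite graph can contain only even cycles.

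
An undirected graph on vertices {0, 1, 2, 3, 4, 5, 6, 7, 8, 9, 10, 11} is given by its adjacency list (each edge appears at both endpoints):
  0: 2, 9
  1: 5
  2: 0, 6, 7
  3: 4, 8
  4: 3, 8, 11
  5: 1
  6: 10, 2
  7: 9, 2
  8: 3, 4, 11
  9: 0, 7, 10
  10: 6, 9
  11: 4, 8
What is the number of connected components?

3

Component: {1, 5}
Component: {3, 4, 8, 11}
Component: {0, 2, 6, 7, 9, 10}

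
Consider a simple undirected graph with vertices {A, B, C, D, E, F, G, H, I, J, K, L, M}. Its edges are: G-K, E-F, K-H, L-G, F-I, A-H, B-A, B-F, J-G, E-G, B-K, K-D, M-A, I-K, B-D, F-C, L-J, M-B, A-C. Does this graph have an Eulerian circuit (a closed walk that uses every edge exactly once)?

Degrees: A:4, B:5, C:2, D:2, E:2, F:4, G:4, H:2, I:2, J:2, K:5, L:2, M:2
Vertices with odd degree: B, K. An Eulerian circuit requires all degrees even.

No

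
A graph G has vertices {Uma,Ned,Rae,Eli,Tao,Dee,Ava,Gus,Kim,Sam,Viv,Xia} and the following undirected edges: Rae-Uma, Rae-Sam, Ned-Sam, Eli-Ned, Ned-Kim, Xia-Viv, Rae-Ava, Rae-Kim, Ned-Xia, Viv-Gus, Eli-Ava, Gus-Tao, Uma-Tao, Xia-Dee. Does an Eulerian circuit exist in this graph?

Degrees: Uma:2, Ned:4, Rae:4, Eli:2, Tao:2, Dee:1, Ava:2, Gus:2, Kim:2, Sam:2, Viv:2, Xia:3
Vertices with odd degree: Dee, Xia. An Eulerian circuit requires all degrees even.

No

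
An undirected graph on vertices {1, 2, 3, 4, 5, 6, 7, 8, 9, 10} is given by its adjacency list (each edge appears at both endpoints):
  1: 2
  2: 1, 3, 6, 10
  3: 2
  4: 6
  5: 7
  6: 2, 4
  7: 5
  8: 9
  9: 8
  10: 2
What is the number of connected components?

3

Component: {5, 7}
Component: {8, 9}
Component: {1, 2, 3, 4, 6, 10}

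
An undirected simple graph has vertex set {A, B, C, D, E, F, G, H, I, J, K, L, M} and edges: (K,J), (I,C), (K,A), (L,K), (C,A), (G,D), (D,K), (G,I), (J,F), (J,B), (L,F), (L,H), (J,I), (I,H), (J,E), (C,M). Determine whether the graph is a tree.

|V| = 13, |E| = 16.
A tree on 13 vertices has exactly 12 edges; this graph has 16, so it contains a cycle and is not a tree.

No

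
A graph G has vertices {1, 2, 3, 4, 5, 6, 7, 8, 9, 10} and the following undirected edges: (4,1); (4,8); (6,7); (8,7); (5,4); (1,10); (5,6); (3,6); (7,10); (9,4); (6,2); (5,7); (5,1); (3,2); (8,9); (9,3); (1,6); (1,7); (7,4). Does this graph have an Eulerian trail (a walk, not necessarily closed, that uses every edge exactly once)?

No

Degrees: 1:5, 2:2, 3:3, 4:5, 5:4, 6:5, 7:6, 8:3, 9:3, 10:2
Odd-degree vertices: 1, 3, 4, 6, 8, 9 (6 total).
An Eulerian trail requires 0 or 2 odd-degree vertices; here there are 6.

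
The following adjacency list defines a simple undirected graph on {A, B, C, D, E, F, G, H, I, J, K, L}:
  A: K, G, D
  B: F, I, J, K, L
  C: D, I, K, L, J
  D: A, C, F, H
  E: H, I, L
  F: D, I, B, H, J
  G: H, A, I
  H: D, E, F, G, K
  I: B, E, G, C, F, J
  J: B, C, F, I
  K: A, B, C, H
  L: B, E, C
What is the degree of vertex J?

Neighbors of J: B, C, F, I.

4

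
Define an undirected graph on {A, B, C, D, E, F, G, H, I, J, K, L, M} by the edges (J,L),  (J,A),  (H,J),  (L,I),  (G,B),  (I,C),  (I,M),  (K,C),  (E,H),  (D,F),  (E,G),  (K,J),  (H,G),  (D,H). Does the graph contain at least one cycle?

Yes

The graph has 13 vertices, 14 edges, and 1 connected component.
One cycle is H-E-G-H.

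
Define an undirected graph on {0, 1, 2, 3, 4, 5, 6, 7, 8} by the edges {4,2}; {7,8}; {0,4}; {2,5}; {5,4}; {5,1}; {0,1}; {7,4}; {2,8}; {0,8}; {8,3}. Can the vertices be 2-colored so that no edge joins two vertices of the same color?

No

The cycle 2-5-4-2 has length 3, which is odd, so the graph is not bipartite.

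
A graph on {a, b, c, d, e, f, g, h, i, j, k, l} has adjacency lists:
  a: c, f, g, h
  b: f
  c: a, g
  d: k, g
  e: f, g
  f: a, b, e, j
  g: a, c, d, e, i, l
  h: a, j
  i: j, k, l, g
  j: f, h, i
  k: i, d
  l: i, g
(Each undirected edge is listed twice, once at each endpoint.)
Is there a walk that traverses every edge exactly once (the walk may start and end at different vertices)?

Yes

Degrees: a:4, b:1, c:2, d:2, e:2, f:4, g:6, h:2, i:4, j:3, k:2, l:2
Odd-degree vertices: b, j (2 total).
The non-isolated vertices are connected and exactly 2 have odd degree, so an Eulerian trail exists (from b to j).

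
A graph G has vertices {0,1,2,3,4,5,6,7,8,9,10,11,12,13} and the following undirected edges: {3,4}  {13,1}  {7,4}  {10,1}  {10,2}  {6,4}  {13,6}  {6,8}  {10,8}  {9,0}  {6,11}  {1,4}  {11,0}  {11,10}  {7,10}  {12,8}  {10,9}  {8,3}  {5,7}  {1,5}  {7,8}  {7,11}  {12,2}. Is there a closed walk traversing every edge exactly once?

No

Degrees: 0:2, 1:4, 2:2, 3:2, 4:4, 5:2, 6:4, 7:5, 8:5, 9:2, 10:6, 11:4, 12:2, 13:2
Vertices with odd degree: 7, 8. An Eulerian circuit requires all degrees even.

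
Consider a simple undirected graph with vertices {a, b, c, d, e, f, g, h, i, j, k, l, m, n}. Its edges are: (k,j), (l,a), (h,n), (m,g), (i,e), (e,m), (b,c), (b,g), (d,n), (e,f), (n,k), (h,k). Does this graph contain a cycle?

Yes

|V| = 14, |E| = 12, number of components = 3.
Since 12 > 14 - 3, a cycle must exist; for instance n-h-k-n.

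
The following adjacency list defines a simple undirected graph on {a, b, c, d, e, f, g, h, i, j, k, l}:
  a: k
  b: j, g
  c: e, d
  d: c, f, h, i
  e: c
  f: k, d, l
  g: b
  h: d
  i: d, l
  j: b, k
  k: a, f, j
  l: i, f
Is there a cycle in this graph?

The graph has 12 vertices, 12 edges, and 1 connected component.
Since 12 > 12 - 1, a cycle must exist; for instance f-d-i-l-f.

Yes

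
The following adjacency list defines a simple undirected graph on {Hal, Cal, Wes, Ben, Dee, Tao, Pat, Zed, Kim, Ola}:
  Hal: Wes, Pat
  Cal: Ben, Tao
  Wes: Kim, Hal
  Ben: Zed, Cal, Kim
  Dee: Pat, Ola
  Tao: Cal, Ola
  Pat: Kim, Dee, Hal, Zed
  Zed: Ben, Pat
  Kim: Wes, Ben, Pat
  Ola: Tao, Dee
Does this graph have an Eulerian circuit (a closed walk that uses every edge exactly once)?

Degrees: Hal:2, Cal:2, Wes:2, Ben:3, Dee:2, Tao:2, Pat:4, Zed:2, Kim:3, Ola:2
Vertices with odd degree: Ben, Kim. An Eulerian circuit requires all degrees even.

No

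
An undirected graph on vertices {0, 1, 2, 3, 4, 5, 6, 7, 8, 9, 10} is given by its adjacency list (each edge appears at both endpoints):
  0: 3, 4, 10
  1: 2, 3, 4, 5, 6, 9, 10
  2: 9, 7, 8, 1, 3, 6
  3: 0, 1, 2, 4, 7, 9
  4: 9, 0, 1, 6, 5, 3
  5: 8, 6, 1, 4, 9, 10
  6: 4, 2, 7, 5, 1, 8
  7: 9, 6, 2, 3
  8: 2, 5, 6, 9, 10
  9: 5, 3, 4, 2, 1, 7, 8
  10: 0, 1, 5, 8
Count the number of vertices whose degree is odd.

4

Degrees: 0:3, 1:7, 2:6, 3:6, 4:6, 5:6, 6:6, 7:4, 8:5, 9:7, 10:4
Odd-degree vertices: 0, 1, 8, 9.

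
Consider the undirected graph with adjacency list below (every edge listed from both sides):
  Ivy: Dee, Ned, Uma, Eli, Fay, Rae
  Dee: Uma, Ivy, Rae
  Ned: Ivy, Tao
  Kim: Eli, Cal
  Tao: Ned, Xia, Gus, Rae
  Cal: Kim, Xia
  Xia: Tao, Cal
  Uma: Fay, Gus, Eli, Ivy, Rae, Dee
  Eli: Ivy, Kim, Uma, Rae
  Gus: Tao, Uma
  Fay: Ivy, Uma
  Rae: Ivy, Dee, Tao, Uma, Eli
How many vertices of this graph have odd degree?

Degrees: Ivy:6, Dee:3, Ned:2, Kim:2, Tao:4, Cal:2, Xia:2, Uma:6, Eli:4, Gus:2, Fay:2, Rae:5
Odd-degree vertices: Dee, Rae.

2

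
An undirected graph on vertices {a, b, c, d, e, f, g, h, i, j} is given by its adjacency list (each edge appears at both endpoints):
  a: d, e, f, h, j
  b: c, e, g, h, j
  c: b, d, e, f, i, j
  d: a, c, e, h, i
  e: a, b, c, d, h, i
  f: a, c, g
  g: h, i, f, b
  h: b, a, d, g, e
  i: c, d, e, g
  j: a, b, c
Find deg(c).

Neighbors of c: b, d, e, f, i, j.

6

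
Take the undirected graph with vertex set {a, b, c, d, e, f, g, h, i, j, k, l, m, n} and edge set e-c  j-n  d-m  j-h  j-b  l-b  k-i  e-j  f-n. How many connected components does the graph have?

Component: {a}
Component: {g}
Component: {d, m}
Component: {i, k}
Component: {b, c, e, f, h, j, l, n}

5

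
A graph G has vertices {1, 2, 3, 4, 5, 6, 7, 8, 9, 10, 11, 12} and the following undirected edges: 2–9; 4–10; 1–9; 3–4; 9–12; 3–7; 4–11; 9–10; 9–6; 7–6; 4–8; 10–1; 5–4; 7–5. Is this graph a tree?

The graph has 12 vertices and 14 edges.
A tree on 12 vertices has exactly 11 edges; this graph has 14, so it contains a cycle and is not a tree.

No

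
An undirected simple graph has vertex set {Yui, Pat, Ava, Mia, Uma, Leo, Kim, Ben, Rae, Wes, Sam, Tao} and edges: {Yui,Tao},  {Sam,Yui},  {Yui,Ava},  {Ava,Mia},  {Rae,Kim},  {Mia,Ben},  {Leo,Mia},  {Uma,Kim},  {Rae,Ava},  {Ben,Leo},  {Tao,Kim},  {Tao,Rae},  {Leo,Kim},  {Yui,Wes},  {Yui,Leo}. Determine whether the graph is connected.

Component: {Pat}
Component: {Yui, Ava, Mia, Uma, Leo, Kim, Ben, Rae, Wes, Sam, Tao}
No edge joins these 2 groups, so the graph is disconnected.

No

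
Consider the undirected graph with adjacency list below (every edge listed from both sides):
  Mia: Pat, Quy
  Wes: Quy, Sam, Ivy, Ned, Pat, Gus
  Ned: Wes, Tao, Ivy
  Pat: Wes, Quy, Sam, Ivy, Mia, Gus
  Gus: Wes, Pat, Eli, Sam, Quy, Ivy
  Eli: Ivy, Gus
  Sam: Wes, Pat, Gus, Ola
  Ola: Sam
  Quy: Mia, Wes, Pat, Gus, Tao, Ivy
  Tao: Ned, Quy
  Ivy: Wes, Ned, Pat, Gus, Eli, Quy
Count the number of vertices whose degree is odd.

2

Degrees: Mia:2, Wes:6, Ned:3, Pat:6, Gus:6, Eli:2, Sam:4, Ola:1, Quy:6, Tao:2, Ivy:6
Odd-degree vertices: Ned, Ola.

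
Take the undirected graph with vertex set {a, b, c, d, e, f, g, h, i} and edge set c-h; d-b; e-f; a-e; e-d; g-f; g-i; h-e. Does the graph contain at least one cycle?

|V| = 9, |E| = 8, number of components = 1.
A forest on 9 vertices with 1 component has exactly 8 edges, which matches — so no cycle.

No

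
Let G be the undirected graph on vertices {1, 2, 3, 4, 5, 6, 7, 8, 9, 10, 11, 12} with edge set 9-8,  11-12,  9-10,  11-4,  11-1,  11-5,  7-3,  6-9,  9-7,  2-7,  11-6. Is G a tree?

|V| = 12, |E| = 11.
Connected and |E| = |V| - 1, which characterizes a tree.

Yes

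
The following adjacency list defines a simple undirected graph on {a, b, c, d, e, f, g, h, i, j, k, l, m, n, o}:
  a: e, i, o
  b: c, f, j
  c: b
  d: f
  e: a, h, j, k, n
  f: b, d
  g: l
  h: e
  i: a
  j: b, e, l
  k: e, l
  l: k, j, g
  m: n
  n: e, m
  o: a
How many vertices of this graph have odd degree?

12

Degrees: a:3, b:3, c:1, d:1, e:5, f:2, g:1, h:1, i:1, j:3, k:2, l:3, m:1, n:2, o:1
Odd-degree vertices: a, b, c, d, e, g, h, i, j, l, m, o.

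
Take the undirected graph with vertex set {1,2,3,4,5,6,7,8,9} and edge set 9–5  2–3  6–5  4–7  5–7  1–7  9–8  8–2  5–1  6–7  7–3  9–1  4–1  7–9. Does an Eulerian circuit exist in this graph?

Degrees: 1:4, 2:2, 3:2, 4:2, 5:4, 6:2, 7:6, 8:2, 9:4
All degrees are even and the non-isolated vertices are connected — an Eulerian circuit exists.

Yes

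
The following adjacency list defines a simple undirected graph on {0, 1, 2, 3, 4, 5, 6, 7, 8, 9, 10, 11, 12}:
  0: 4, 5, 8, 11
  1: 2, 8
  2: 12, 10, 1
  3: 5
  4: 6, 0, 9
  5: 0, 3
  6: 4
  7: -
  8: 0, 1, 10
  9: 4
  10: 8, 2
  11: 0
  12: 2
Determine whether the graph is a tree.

|V| = 13, |E| = 12.
It splits into 2 components, so it cannot be a tree.

No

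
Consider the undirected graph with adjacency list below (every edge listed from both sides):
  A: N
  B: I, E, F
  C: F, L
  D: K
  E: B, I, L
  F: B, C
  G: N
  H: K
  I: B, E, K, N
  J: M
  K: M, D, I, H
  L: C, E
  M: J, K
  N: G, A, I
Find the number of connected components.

Component: {A, B, C, D, E, F, G, H, I, J, K, L, M, N}

1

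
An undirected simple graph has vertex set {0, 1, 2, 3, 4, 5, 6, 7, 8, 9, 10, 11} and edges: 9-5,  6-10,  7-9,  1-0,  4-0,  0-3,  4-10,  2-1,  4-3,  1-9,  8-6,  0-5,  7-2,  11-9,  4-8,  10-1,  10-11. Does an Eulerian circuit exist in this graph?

Degrees: 0:4, 1:4, 2:2, 3:2, 4:4, 5:2, 6:2, 7:2, 8:2, 9:4, 10:4, 11:2
Every vertex has even degree and the edges form a single connected piece, so an Eulerian circuit exists.

Yes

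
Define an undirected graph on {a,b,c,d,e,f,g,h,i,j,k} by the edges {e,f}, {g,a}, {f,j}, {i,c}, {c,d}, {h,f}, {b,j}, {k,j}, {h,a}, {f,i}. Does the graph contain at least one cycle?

No

The graph has 11 vertices, 10 edges, and 1 connected component.
A forest on 11 vertices with 1 component has exactly 10 edges, which matches — so no cycle.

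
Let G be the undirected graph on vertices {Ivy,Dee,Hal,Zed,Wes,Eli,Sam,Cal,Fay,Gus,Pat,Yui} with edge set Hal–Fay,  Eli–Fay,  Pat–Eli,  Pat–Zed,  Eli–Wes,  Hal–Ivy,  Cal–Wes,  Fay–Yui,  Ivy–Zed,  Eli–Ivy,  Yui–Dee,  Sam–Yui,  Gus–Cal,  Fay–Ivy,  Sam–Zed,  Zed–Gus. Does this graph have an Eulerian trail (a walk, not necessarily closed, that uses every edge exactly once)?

Yes

Degrees: Ivy:4, Dee:1, Hal:2, Zed:4, Wes:2, Eli:4, Sam:2, Cal:2, Fay:4, Gus:2, Pat:2, Yui:3
Odd-degree vertices: Dee, Yui (2 total).
With 2 odd-degree vertices and all edges in one connected piece, an Eulerian trail exists (from Dee to Yui).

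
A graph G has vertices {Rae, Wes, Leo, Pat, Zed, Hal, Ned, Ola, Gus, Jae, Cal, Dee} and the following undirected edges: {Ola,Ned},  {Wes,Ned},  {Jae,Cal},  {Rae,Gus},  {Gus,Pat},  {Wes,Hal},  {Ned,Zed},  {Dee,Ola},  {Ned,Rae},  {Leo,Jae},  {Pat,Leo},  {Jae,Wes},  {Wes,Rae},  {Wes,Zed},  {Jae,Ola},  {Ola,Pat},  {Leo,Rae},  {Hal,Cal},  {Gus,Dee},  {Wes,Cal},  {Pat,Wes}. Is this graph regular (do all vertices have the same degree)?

No

Degrees: Rae:4, Wes:7, Leo:3, Pat:4, Zed:2, Hal:2, Ned:4, Ola:4, Gus:3, Jae:4, Cal:3, Dee:2
Vertex Zed has degree 2 while Wes has degree 7, so the graph is not regular.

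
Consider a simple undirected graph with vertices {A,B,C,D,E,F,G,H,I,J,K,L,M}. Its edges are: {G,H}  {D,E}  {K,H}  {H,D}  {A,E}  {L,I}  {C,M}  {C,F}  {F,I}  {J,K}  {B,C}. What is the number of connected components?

2

Component: {B, C, F, I, L, M}
Component: {A, D, E, G, H, J, K}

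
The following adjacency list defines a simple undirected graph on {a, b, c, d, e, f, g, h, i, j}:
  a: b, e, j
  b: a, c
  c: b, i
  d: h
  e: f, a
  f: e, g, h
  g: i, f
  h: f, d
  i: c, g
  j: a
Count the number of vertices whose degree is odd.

Degrees: a:3, b:2, c:2, d:1, e:2, f:3, g:2, h:2, i:2, j:1
Odd-degree vertices: a, d, f, j.

4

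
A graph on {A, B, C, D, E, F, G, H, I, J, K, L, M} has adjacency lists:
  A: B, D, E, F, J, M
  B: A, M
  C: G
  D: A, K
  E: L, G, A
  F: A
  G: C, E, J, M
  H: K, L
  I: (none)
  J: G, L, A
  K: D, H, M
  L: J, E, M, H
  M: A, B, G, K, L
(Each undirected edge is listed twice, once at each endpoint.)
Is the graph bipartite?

No

The cycle B-A-M-B has length 3, which is odd, so the graph is not bipartite.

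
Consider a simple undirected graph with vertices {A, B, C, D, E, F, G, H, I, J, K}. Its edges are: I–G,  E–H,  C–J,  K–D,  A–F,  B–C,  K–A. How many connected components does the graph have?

4

Component: {E, H}
Component: {G, I}
Component: {B, C, J}
Component: {A, D, F, K}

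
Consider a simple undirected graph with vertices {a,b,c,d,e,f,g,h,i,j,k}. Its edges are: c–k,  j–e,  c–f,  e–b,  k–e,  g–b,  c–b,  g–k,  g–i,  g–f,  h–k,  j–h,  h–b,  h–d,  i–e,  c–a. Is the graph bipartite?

A valid 2-coloring puts {c, e, g, h} on one side and {a, b, d, f, i, j, k} on the other; every edge crosses between the two sides.

Yes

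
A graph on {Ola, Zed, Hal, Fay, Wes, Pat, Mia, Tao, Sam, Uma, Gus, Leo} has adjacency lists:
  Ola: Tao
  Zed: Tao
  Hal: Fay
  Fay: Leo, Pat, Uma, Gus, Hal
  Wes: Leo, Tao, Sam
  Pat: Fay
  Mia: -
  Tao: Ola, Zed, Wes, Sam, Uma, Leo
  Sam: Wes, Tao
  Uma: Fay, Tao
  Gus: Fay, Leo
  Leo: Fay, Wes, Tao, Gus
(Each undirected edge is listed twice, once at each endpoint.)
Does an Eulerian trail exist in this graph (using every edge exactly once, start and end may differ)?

Degrees: Ola:1, Zed:1, Hal:1, Fay:5, Wes:3, Pat:1, Mia:0, Tao:6, Sam:2, Uma:2, Gus:2, Leo:4
Odd-degree vertices: Ola, Zed, Hal, Fay, Wes, Pat (6 total).
With 6 odd-degree vertices (more than two), no single trail can use every edge.

No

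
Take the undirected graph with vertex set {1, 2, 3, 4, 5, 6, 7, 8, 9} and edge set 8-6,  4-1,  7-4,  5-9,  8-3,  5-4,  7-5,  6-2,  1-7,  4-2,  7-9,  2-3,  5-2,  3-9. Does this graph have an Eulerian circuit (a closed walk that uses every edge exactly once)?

Degrees: 1:2, 2:4, 3:3, 4:4, 5:4, 6:2, 7:4, 8:2, 9:3
Vertices with odd degree: 3, 9. An Eulerian circuit requires all degrees even.

No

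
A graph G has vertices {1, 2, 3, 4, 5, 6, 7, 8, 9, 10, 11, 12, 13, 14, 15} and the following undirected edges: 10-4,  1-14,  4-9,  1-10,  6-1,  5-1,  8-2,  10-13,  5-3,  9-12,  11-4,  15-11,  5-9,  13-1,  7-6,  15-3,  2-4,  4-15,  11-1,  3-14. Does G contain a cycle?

Yes

The graph has 15 vertices, 20 edges, and 1 connected component.
One cycle is 1-11-4-9-5-1.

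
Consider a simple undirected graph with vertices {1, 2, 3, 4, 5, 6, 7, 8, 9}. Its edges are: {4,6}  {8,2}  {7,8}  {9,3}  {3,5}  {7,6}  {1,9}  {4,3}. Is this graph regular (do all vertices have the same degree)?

No

Degrees: 1:1, 2:1, 3:3, 4:2, 5:1, 6:2, 7:2, 8:2, 9:2
Degrees are not all equal (e.g. deg(1)=1 but deg(3)=3); not regular.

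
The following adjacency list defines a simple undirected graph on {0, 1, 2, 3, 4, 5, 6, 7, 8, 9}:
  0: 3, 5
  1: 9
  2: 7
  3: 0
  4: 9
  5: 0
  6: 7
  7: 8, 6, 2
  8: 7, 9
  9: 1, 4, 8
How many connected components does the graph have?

2

Component: {0, 3, 5}
Component: {1, 2, 4, 6, 7, 8, 9}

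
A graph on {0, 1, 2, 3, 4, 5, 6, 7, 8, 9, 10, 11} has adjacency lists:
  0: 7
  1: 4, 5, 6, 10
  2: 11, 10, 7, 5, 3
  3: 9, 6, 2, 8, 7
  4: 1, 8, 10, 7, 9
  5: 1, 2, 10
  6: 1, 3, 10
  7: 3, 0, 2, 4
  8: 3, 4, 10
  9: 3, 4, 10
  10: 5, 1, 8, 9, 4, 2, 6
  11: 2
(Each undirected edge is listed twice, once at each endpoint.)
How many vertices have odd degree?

Degrees: 0:1, 1:4, 2:5, 3:5, 4:5, 5:3, 6:3, 7:4, 8:3, 9:3, 10:7, 11:1
Odd-degree vertices: 0, 2, 3, 4, 5, 6, 8, 9, 10, 11.

10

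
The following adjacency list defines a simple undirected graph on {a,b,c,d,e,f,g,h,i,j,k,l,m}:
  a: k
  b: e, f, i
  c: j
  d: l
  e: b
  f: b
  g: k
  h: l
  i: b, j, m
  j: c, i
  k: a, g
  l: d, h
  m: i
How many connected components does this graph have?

3

Component: {a, g, k}
Component: {d, h, l}
Component: {b, c, e, f, i, j, m}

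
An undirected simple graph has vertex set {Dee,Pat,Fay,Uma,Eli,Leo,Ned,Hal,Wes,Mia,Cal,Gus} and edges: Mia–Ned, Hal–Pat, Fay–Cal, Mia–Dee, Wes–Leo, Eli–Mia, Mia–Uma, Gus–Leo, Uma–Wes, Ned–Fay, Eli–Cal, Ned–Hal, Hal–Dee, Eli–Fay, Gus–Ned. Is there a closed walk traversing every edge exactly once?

No

Degrees: Dee:2, Pat:1, Fay:3, Uma:2, Eli:3, Leo:2, Ned:4, Hal:3, Wes:2, Mia:4, Cal:2, Gus:2
Pat, Fay, Eli, Hal have odd degree; an Eulerian circuit needs every degree to be even, so none exists.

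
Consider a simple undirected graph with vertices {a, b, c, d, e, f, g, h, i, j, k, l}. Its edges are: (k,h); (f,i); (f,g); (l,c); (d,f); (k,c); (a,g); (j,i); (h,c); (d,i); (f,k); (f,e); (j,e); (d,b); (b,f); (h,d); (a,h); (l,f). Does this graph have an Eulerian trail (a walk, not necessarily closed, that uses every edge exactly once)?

Degrees: a:2, b:2, c:3, d:4, e:2, f:7, g:2, h:4, i:3, j:2, k:3, l:2
Odd-degree vertices: c, f, i, k (4 total).
With 4 odd-degree vertices (more than two), no single trail can use every edge.

No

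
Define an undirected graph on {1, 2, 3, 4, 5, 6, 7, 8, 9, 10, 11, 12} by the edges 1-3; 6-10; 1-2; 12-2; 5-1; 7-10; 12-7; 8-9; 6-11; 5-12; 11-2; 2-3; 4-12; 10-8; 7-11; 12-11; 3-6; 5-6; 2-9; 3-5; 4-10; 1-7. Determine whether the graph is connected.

Starting from 1 and exploring outward reaches every vertex (1, 7, 5, 3, 2, 10, 12, 11, 6, 9, 4, 8); the graph is connected.

Yes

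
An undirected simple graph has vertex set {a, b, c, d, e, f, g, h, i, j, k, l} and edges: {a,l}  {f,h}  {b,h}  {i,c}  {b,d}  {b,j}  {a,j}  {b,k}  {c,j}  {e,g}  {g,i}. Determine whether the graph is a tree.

The graph has 12 vertices and 11 edges.
Connected and |E| = |V| - 1, which characterizes a tree.

Yes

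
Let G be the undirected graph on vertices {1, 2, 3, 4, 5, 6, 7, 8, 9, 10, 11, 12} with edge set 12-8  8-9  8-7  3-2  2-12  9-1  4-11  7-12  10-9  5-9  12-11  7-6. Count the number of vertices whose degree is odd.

8

Degrees: 1:1, 2:2, 3:1, 4:1, 5:1, 6:1, 7:3, 8:3, 9:4, 10:1, 11:2, 12:4
Odd-degree vertices: 1, 3, 4, 5, 6, 7, 8, 10.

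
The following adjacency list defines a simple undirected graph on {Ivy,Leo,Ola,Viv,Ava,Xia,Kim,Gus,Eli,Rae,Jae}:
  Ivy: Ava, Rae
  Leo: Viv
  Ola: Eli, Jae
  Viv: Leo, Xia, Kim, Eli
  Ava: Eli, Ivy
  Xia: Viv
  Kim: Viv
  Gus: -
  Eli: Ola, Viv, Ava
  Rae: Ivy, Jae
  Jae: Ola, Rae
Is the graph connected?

No

Component: {Gus}
Component: {Ivy, Leo, Ola, Viv, Ava, Xia, Kim, Eli, Rae, Jae}
There are 2 separate components, so the graph is not connected.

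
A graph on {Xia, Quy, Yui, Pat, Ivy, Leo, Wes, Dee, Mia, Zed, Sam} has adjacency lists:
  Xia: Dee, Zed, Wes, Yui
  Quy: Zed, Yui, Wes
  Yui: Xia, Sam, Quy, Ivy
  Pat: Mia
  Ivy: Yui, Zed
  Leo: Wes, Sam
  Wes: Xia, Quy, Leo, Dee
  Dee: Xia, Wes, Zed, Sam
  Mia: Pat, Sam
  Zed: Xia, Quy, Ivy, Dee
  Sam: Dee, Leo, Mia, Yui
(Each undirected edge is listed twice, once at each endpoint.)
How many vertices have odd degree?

Degrees: Xia:4, Quy:3, Yui:4, Pat:1, Ivy:2, Leo:2, Wes:4, Dee:4, Mia:2, Zed:4, Sam:4
Odd-degree vertices: Quy, Pat.

2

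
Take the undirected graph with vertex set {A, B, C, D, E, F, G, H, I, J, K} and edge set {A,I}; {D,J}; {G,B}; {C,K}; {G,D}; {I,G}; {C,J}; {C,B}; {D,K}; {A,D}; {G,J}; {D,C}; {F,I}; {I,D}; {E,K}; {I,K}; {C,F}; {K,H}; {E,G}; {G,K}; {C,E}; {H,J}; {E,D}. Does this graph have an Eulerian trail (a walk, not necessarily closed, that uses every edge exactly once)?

Degrees: A:2, B:2, C:6, D:7, E:4, F:2, G:6, H:2, I:5, J:4, K:6
Odd-degree vertices: D, I (2 total).
The non-isolated vertices are connected and exactly 2 have odd degree, so an Eulerian trail exists (from D to I).

Yes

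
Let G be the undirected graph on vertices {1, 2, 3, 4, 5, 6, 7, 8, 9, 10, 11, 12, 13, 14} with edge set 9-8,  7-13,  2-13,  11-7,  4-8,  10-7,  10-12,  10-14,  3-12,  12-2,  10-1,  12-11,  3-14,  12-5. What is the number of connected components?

Component: {6}
Component: {4, 8, 9}
Component: {1, 2, 3, 5, 7, 10, 11, 12, 13, 14}

3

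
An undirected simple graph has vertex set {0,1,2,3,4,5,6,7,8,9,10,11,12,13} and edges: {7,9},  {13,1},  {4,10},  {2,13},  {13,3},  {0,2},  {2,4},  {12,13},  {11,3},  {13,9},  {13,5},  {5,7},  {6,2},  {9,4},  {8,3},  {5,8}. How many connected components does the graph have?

Component: {0, 1, 2, 3, 4, 5, 6, 7, 8, 9, 10, 11, 12, 13}

1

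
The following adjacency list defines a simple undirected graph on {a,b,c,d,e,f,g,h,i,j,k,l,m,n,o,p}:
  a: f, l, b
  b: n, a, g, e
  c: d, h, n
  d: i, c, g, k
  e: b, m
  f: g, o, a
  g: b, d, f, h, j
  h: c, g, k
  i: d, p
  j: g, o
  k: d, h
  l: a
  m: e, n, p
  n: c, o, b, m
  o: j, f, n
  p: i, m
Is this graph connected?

Yes

A breadth-first search from a visits a, b, l, f, n, e, g, o, m, c, j, h, d, p, k, i — all 16 vertices — so the graph is connected.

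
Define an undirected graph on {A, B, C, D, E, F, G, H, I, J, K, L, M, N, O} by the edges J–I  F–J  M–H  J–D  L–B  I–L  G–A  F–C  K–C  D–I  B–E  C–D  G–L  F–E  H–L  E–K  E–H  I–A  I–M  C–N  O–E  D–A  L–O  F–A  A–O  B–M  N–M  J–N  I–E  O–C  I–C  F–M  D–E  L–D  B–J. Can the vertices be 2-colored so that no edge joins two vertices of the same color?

I-D-E-I is an odd cycle (length 3), and a bipartite graph can contain only even cycles.

No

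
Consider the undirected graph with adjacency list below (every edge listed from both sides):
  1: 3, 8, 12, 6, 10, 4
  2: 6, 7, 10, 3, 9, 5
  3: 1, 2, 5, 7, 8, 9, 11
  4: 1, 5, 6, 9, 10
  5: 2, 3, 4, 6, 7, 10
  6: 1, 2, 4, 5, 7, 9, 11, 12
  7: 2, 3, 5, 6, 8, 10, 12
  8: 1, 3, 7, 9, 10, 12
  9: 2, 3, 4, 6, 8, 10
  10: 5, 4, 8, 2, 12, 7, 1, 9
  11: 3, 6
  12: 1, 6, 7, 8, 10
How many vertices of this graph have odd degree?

4

Degrees: 1:6, 2:6, 3:7, 4:5, 5:6, 6:8, 7:7, 8:6, 9:6, 10:8, 11:2, 12:5
Odd-degree vertices: 3, 4, 7, 12.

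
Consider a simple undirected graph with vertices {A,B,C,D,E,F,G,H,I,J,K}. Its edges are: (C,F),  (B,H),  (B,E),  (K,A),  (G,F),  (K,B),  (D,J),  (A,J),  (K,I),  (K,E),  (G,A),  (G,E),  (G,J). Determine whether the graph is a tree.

No

The graph has 11 vertices and 13 edges.
Connected but with 13 > 10 edges, so it has a cycle and is not a tree.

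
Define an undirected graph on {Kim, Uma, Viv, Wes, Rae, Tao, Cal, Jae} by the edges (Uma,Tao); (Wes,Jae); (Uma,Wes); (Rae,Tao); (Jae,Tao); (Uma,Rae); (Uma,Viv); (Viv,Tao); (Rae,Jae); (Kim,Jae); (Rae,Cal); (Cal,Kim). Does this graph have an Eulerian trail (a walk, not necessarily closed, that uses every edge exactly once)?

Degrees: Kim:2, Uma:4, Viv:2, Wes:2, Rae:4, Tao:4, Cal:2, Jae:4
Odd-degree vertices: none (0 total).
With 0 odd-degree vertices and all edges in one connected piece, an Eulerian trail exists.

Yes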